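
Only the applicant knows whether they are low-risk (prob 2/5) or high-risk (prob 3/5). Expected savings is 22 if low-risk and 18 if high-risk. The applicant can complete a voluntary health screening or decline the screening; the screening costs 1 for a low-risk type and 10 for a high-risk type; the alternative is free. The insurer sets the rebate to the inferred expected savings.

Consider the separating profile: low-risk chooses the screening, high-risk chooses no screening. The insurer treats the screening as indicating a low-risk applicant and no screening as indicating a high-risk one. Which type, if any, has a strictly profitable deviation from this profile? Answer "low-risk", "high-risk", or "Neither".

The screening pays 22; no screening pays 18.
low-risk: assigned the screening, nets 22 − 1 = 21; deviating to no screening nets 18.
high-risk: assigned no screening, nets 18; deviating to the screening nets 22 − 10 = 12.
Both types strictly prefer their assigned action; no profitable deviation.

Neither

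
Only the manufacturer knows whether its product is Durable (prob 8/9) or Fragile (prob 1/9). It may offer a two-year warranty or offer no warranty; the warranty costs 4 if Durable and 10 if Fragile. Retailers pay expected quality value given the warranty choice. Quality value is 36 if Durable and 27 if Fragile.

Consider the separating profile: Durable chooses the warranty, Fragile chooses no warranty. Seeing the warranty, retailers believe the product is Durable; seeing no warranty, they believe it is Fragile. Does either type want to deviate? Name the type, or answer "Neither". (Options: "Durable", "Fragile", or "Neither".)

The warranty pays 36; no warranty pays 27.
Durable: assigned the warranty, nets 36 − 4 = 32; deviating to no warranty nets 27.
Fragile: assigned no warranty, nets 27; deviating to the warranty nets 36 − 10 = 26.
Both types strictly prefer their assigned action; no profitable deviation.

Neither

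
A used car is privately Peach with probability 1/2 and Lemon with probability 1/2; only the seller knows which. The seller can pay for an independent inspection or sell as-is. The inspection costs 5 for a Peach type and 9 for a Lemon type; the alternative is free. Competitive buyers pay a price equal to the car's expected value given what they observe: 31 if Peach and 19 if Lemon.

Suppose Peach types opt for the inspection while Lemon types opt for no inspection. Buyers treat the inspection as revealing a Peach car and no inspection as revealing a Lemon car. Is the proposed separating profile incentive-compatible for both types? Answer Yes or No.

Under these beliefs, the inspection earns price 31 and no inspection earns price 19.
Peach: the inspection nets 31 − 5 = 26; no inspection nets 19. Peach prefers the inspection.
Lemon: the inspection nets 31 − 9 = 22; no inspection nets 19. Lemon would deviate to the inspection.
Lemon has a profitable deviation, so the profile is not an equilibrium.

No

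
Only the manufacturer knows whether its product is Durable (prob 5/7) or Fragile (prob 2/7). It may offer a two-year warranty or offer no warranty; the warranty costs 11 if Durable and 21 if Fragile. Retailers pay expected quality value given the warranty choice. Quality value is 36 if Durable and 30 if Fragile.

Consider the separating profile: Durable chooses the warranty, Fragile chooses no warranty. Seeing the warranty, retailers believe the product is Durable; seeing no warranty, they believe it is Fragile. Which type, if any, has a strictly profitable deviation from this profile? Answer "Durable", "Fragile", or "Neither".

Durable

The warranty pays 36; no warranty pays 30.
Durable: assigned the warranty, nets 36 − 11 = 25; deviating to no warranty nets 30.
Fragile: assigned no warranty, nets 30; deviating to the warranty nets 36 − 21 = 15.
The Durable type gains 5 by deviating.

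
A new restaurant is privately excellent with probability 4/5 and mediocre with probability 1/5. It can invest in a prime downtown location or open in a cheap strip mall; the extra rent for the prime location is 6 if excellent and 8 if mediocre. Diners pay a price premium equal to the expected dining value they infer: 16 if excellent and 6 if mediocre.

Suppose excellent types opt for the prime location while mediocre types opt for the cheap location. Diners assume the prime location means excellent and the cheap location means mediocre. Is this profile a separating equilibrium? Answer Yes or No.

Under these beliefs, the prime location earns price premium 16 and the cheap location earns price premium 6.
excellent: the prime location nets 16 − 6 = 10; the cheap location nets 6. excellent prefers the prime location.
mediocre: the prime location nets 16 − 8 = 8; the cheap location nets 6. mediocre would deviate to the prime location.
mediocre has a profitable deviation, so the profile is not an equilibrium.

No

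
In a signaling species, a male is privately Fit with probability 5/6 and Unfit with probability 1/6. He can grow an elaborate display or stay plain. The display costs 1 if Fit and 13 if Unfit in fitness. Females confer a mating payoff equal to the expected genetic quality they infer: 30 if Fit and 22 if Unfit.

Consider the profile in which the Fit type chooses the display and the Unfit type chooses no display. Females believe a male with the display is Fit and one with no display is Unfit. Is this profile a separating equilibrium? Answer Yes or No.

Yes

Under these beliefs, the display earns mating payoff 30 and no display earns mating payoff 22.
Fit: the display nets 30 − 1 = 29; no display nets 22. Fit prefers the display.
Unfit: the display nets 30 − 13 = 17; no display nets 22. Unfit prefers no display.
Neither type deviates, so the separating profile is an equilibrium.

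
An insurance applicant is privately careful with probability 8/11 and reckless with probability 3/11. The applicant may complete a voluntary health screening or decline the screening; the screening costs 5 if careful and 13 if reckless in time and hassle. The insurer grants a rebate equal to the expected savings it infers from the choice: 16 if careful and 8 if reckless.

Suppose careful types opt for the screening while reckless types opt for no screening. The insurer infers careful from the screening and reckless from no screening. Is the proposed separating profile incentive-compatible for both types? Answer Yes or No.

Under these beliefs, the screening earns rebate 16 and no screening earns rebate 8.
careful: the screening nets 16 − 5 = 11; no screening nets 8. careful prefers the screening.
reckless: the screening nets 16 − 13 = 3; no screening nets 8. reckless prefers no screening.
Neither type deviates, so the separating profile is an equilibrium.

Yes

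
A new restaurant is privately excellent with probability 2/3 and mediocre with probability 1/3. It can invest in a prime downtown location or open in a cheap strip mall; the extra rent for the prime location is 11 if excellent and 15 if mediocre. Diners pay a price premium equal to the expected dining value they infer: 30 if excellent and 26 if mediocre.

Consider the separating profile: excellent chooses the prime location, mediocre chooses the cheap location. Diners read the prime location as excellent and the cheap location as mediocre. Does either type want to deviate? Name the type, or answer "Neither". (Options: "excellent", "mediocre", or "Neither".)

excellent

The prime location pays 30; the cheap location pays 26.
excellent: assigned the prime location, nets 30 − 11 = 19; deviating to the cheap location nets 26.
mediocre: assigned the cheap location, nets 26; deviating to the prime location nets 30 − 15 = 15.
The excellent type gains 7 by deviating.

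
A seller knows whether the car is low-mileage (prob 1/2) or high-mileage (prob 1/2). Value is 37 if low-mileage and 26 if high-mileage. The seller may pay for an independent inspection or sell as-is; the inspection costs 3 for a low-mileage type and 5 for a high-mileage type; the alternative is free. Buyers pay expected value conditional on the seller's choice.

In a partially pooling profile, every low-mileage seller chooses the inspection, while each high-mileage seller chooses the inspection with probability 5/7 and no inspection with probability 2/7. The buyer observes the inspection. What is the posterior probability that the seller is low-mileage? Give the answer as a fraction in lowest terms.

P(the inspection) = (1/2)·1 + (1/2)·(5/7) = 6/7.
By Bayes' rule, P(low-mileage | the inspection) = (1/2) / (6/7) = 7/12.

7/12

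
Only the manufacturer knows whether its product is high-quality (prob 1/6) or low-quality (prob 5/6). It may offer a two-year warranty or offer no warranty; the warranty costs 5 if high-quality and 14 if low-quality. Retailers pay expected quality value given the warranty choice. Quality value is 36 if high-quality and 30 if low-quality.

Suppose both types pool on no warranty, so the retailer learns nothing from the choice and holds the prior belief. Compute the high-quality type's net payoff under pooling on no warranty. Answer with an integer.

31

Pooled price = 1/6·36 + 5/6·30 = 31.
high-quality pays no cost for no warranty, so net payoff = 31.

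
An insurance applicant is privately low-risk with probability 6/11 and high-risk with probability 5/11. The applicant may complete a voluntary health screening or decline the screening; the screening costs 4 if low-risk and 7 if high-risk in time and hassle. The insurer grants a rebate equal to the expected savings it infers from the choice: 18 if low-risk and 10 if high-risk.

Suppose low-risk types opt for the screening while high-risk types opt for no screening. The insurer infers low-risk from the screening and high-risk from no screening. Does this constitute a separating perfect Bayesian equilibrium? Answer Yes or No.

No

Under these beliefs, the screening earns rebate 18 and no screening earns rebate 10.
low-risk: the screening nets 18 − 4 = 14; no screening nets 10. low-risk prefers the screening.
high-risk: the screening nets 18 − 7 = 11; no screening nets 10. high-risk would deviate to the screening.
high-risk has a profitable deviation, so the profile is not an equilibrium.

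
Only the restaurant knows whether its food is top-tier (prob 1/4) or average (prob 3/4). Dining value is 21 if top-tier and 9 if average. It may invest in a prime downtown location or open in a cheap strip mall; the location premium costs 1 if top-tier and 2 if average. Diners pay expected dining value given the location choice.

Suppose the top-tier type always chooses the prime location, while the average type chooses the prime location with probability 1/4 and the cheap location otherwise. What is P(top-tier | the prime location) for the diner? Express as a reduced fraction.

P(the prime location) = (1/4)·1 + (3/4)·(1/4) = 7/16.
By Bayes' rule, P(top-tier | the prime location) = (1/4) / (7/16) = 4/7.

4/7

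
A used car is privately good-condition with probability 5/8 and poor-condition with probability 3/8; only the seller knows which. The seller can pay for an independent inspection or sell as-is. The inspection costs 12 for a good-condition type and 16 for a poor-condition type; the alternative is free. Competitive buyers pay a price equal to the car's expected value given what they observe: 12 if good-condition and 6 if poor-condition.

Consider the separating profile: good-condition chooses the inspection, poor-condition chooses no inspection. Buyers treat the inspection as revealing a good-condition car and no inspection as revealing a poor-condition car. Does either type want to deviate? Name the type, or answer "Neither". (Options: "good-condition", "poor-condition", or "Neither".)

good-condition

The inspection pays 12; no inspection pays 6.
good-condition: assigned the inspection, nets 12 − 12 = 0; deviating to no inspection nets 6.
poor-condition: assigned no inspection, nets 6; deviating to the inspection nets 12 − 16 = -4.
The good-condition type gains 6 by deviating.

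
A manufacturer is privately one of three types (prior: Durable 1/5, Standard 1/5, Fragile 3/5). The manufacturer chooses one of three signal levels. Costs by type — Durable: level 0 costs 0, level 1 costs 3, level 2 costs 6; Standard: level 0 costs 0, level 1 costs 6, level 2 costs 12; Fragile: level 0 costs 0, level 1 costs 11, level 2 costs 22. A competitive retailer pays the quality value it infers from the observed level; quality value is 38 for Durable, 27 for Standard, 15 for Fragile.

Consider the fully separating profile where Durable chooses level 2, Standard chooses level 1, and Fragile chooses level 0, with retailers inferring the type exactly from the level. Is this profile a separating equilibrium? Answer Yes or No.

Separating prices: level 2 → 38, level 1 → 27, level 0 → 15.
Durable (assigned level 2): level 0: 15 − 0 = 15; level 1: 27 − 3 = 24; level 2: 38 − 6 = 32. Durable stays.
Standard (assigned level 1): level 0: 15 − 0 = 15; level 1: 27 − 6 = 21; level 2: 38 − 12 = 26. Standard prefers level 2.
Fragile (assigned level 0): level 0: 15 − 0 = 15; level 1: 27 − 11 = 16; level 2: 38 − 22 = 16. Fragile prefers level 1.
At least one type deviates; the separating profile fails.

No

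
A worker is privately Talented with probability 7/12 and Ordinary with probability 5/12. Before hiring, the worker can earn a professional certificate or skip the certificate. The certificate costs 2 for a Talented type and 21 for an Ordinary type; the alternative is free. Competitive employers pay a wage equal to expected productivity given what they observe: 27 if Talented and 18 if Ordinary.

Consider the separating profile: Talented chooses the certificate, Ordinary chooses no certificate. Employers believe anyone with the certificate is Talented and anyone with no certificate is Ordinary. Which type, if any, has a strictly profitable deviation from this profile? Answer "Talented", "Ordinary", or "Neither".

Neither

The certificate pays 27; no certificate pays 18.
Talented: assigned the certificate, nets 27 − 2 = 25; deviating to no certificate nets 18.
Ordinary: assigned no certificate, nets 18; deviating to the certificate nets 27 − 21 = 6.
Both types strictly prefer their assigned action; no profitable deviation.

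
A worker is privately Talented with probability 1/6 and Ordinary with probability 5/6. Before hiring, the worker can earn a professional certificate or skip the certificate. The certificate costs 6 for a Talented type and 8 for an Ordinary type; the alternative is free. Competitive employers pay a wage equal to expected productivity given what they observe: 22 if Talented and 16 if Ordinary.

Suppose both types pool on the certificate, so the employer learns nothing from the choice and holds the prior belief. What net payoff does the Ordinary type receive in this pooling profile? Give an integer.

Pooled wage = 1/6·22 + 5/6·16 = 17.
Ordinary pays cost 8 for the certificate, so net payoff = 17 − 8 = 9.

9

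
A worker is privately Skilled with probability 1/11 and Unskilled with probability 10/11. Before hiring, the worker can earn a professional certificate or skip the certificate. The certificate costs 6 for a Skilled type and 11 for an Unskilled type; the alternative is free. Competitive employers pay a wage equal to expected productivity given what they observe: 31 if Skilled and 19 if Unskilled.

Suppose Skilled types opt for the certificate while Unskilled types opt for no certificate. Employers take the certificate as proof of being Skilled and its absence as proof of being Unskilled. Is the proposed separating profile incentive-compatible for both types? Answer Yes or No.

No

Under these beliefs, the certificate earns wage 31 and no certificate earns wage 19.
Skilled: the certificate nets 31 − 6 = 25; no certificate nets 19. Skilled prefers the certificate.
Unskilled: the certificate nets 31 − 11 = 20; no certificate nets 19. Unskilled would deviate to the certificate.
Unskilled has a profitable deviation, so the profile is not an equilibrium.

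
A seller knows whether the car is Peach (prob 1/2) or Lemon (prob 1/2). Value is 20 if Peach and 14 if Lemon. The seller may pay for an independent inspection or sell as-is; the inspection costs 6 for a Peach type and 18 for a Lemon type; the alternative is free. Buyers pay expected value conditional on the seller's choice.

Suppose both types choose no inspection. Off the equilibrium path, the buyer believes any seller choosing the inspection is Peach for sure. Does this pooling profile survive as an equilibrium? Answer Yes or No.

On path, the buyer holds the prior and pays 1/2·20 + 1/2·14 = 17. Off path (the inspection), believing Peach, it pays 20.
Peach: no inspection nets 17; the inspection nets 20 − 6 = 14. Peach stays.
Lemon: no inspection nets 17; the inspection nets 20 − 18 = 2. Lemon stays.
No type deviates, so pooling is sustained.

Yes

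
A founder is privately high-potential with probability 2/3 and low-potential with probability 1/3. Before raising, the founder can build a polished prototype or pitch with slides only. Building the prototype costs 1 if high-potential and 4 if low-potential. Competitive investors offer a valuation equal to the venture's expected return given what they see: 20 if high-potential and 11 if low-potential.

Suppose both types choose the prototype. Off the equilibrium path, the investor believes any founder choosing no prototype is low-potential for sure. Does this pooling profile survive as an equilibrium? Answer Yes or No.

Yes

On path, the investor holds the prior and pays 2/3·20 + 1/3·11 = 17. Off path (no prototype), believing low-potential, it pays 11.
high-potential: the prototype nets 17 − 1 = 16; no prototype nets 11. high-potential stays.
low-potential: the prototype nets 17 − 4 = 13; no prototype nets 11. low-potential stays.
No type deviates, so pooling is sustained.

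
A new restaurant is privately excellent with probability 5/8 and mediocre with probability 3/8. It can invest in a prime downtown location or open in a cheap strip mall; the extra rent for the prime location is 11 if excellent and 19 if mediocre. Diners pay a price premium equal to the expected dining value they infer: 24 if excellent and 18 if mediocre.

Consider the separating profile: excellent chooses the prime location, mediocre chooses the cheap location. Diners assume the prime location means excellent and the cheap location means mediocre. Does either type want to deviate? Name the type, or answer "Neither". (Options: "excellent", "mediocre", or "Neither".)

excellent

The prime location pays 24; the cheap location pays 18.
excellent: assigned the prime location, nets 24 − 11 = 13; deviating to the cheap location nets 18.
mediocre: assigned the cheap location, nets 18; deviating to the prime location nets 24 − 19 = 5.
The excellent type gains 5 by deviating.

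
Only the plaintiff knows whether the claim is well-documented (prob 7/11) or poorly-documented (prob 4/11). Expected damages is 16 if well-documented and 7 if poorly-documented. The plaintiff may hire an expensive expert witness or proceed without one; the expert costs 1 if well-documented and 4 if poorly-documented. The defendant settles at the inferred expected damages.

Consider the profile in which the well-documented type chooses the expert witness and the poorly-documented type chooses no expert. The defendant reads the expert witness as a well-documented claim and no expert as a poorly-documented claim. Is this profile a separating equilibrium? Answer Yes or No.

No

Under these beliefs, the expert witness earns settlement 16 and no expert earns settlement 7.
well-documented: the expert witness nets 16 − 1 = 15; no expert nets 7. well-documented prefers the expert witness.
poorly-documented: the expert witness nets 16 − 4 = 12; no expert nets 7. poorly-documented would deviate to the expert witness.
poorly-documented has a profitable deviation, so the profile is not an equilibrium.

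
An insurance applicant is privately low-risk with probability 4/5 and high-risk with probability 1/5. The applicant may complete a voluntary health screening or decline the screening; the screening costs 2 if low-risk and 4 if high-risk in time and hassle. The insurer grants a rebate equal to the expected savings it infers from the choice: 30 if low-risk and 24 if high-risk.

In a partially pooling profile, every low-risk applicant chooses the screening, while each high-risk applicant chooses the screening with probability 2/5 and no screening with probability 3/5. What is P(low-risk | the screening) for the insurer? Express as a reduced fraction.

P(the screening) = (4/5)·1 + (1/5)·(2/5) = 22/25.
By Bayes' rule, P(low-risk | the screening) = (4/5) / (22/25) = 10/11.

10/11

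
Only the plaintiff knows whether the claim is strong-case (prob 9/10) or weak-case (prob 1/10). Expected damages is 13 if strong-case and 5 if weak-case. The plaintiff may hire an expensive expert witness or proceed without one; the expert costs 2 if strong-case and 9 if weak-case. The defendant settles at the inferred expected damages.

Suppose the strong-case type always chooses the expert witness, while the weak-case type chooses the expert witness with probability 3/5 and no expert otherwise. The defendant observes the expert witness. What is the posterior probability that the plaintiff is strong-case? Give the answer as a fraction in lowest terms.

15/16

P(the expert witness) = (9/10)·1 + (1/10)·(3/5) = 24/25.
By Bayes' rule, P(strong-case | the expert witness) = (9/10) / (24/25) = 15/16.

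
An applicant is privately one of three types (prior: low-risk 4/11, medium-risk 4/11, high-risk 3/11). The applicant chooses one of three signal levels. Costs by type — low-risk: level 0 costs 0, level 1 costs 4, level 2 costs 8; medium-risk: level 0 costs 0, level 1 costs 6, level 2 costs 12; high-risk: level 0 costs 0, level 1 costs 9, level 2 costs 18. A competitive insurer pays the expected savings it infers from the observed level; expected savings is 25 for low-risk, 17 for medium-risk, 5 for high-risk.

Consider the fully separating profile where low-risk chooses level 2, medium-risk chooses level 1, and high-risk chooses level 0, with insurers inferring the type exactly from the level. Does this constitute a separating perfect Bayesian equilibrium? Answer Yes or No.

Separating rebates: level 2 → 25, level 1 → 17, level 0 → 5.
low-risk (assigned level 2): level 0: 5 − 0 = 5; level 1: 17 − 4 = 13; level 2: 25 − 8 = 17. low-risk stays.
medium-risk (assigned level 1): level 0: 5 − 0 = 5; level 1: 17 − 6 = 11; level 2: 25 − 12 = 13. medium-risk prefers level 2.
high-risk (assigned level 0): level 0: 5 − 0 = 5; level 1: 17 − 9 = 8; level 2: 25 − 18 = 7. high-risk prefers level 1.
At least one type deviates; the separating profile fails.

No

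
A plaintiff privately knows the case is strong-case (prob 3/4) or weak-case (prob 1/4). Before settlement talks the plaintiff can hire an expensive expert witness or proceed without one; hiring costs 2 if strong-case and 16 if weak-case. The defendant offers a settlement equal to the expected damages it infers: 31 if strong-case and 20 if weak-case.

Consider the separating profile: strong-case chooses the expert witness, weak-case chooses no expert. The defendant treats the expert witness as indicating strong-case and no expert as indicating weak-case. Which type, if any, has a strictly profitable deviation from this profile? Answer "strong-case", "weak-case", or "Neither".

Neither

The expert witness pays 31; no expert pays 20.
strong-case: assigned the expert witness, nets 31 − 2 = 29; deviating to no expert nets 20.
weak-case: assigned no expert, nets 20; deviating to the expert witness nets 31 − 16 = 15.
Both types strictly prefer their assigned action; no profitable deviation.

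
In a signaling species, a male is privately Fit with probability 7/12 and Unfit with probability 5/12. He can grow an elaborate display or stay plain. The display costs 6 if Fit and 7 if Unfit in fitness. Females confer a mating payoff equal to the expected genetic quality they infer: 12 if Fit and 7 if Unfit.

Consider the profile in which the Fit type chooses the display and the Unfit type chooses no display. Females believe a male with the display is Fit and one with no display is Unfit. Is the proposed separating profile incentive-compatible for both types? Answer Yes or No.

No

Under these beliefs, the display earns mating payoff 12 and no display earns mating payoff 7.
Fit: the display nets 12 − 6 = 6; no display nets 7. Fit would deviate to no display.
Unfit: the display nets 12 − 7 = 5; no display nets 7. Unfit prefers no display.
Fit has a profitable deviation, so the profile is not an equilibrium.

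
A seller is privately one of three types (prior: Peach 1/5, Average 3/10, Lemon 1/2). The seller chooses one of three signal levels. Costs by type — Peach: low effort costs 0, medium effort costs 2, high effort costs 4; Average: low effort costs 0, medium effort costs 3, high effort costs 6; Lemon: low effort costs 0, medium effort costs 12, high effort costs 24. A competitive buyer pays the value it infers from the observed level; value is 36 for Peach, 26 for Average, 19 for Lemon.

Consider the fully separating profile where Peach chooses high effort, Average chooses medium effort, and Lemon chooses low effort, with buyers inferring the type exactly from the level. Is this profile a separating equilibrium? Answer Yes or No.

No

Separating prices: high effort → 36, medium effort → 26, low effort → 19.
Peach (assigned high effort): low effort: 19 − 0 = 19; medium effort: 26 − 2 = 24; high effort: 36 − 4 = 32. Peach stays.
Average (assigned medium effort): low effort: 19 − 0 = 19; medium effort: 26 − 3 = 23; high effort: 36 − 6 = 30. Average prefers high effort.
Lemon (assigned low effort): low effort: 19 − 0 = 19; medium effort: 26 − 12 = 14; high effort: 36 − 24 = 12. Lemon stays.
At least one type deviates; the separating profile fails.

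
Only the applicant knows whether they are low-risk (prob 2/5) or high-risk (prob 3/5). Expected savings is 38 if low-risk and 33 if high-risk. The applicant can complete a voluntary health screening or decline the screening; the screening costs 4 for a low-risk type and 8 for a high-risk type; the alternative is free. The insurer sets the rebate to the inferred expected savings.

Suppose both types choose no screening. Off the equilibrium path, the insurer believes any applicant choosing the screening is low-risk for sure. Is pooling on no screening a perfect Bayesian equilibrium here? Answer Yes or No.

On path, the insurer holds the prior and pays 2/5·38 + 3/5·33 = 35. Off path (the screening), believing low-risk, it pays 38.
low-risk: no screening nets 35; the screening nets 38 − 4 = 34. low-risk stays.
high-risk: no screening nets 35; the screening nets 38 − 8 = 30. high-risk stays.
No type deviates, so pooling is sustained.

Yes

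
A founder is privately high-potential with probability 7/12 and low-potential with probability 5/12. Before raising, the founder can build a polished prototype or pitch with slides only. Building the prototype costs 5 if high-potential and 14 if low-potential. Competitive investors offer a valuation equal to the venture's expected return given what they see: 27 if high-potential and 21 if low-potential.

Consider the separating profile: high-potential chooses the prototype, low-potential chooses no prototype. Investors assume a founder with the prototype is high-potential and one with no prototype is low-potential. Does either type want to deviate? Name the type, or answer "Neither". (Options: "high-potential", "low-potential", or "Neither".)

The prototype pays 27; no prototype pays 21.
high-potential: assigned the prototype, nets 27 − 5 = 22; deviating to no prototype nets 21.
low-potential: assigned no prototype, nets 21; deviating to the prototype nets 27 − 14 = 13.
Both types strictly prefer their assigned action; no profitable deviation.

Neither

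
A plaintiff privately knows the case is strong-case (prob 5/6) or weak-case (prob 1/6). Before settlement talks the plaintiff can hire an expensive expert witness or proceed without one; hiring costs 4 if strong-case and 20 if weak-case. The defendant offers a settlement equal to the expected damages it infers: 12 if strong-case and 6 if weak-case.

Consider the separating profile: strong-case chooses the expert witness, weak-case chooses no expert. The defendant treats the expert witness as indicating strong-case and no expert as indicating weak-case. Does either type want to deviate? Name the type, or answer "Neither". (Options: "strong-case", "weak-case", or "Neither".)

The expert witness pays 12; no expert pays 6.
strong-case: assigned the expert witness, nets 12 − 4 = 8; deviating to no expert nets 6.
weak-case: assigned no expert, nets 6; deviating to the expert witness nets 12 − 20 = -8.
Both types strictly prefer their assigned action; no profitable deviation.

Neither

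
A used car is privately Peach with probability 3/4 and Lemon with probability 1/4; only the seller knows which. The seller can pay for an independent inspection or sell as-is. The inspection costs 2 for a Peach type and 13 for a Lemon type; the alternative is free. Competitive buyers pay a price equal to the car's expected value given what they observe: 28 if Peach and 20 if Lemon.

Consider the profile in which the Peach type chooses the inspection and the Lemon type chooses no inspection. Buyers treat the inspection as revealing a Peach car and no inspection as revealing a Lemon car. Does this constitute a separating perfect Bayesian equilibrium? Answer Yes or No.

Yes

Under these beliefs, the inspection earns price 28 and no inspection earns price 20.
Peach: the inspection nets 28 − 2 = 26; no inspection nets 20. Peach prefers the inspection.
Lemon: the inspection nets 28 − 13 = 15; no inspection nets 20. Lemon prefers no inspection.
Neither type deviates, so the separating profile is an equilibrium.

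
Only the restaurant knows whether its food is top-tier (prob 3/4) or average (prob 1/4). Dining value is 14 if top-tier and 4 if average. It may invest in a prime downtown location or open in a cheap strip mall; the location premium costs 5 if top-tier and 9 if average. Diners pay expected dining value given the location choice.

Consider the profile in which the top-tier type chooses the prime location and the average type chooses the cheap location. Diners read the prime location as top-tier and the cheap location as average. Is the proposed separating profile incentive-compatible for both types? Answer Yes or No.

No

Under these beliefs, the prime location earns price premium 14 and the cheap location earns price premium 4.
top-tier: the prime location nets 14 − 5 = 9; the cheap location nets 4. top-tier prefers the prime location.
average: the prime location nets 14 − 9 = 5; the cheap location nets 4. average would deviate to the prime location.
average has a profitable deviation, so the profile is not an equilibrium.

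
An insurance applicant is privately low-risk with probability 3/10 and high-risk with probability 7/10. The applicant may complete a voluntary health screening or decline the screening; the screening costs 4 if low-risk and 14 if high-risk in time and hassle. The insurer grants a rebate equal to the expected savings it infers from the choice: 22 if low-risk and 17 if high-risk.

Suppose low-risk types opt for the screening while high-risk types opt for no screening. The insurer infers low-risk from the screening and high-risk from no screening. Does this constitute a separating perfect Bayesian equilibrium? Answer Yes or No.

Yes

Under these beliefs, the screening earns rebate 22 and no screening earns rebate 17.
low-risk: the screening nets 22 − 4 = 18; no screening nets 17. low-risk prefers the screening.
high-risk: the screening nets 22 − 14 = 8; no screening nets 17. high-risk prefers no screening.
Neither type deviates, so the separating profile is an equilibrium.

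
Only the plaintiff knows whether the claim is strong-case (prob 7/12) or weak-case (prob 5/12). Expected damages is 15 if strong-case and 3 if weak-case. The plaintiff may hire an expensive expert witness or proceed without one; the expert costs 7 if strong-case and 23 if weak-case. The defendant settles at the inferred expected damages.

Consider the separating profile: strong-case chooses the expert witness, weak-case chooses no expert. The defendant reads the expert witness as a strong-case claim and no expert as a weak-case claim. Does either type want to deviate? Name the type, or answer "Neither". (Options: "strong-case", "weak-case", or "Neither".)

The expert witness pays 15; no expert pays 3.
strong-case: assigned the expert witness, nets 15 − 7 = 8; deviating to no expert nets 3.
weak-case: assigned no expert, nets 3; deviating to the expert witness nets 15 − 23 = -8.
Both types strictly prefer their assigned action; no profitable deviation.

Neither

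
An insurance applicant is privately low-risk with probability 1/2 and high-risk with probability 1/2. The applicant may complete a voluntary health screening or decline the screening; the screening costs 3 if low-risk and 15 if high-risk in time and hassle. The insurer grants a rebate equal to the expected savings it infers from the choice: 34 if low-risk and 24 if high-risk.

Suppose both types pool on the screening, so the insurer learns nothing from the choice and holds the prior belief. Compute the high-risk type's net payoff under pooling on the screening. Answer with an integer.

Pooled rebate = 1/2·34 + 1/2·24 = 29.
high-risk pays cost 15 for the screening, so net payoff = 29 − 15 = 14.

14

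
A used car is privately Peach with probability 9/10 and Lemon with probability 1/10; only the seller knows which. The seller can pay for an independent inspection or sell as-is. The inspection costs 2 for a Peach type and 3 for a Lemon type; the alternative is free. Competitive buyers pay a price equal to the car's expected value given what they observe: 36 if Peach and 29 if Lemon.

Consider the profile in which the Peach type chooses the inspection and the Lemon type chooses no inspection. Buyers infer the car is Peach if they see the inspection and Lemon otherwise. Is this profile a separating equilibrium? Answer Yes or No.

Under these beliefs, the inspection earns price 36 and no inspection earns price 29.
Peach: the inspection nets 36 − 2 = 34; no inspection nets 29. Peach prefers the inspection.
Lemon: the inspection nets 36 − 3 = 33; no inspection nets 29. Lemon would deviate to the inspection.
Lemon has a profitable deviation, so the profile is not an equilibrium.

No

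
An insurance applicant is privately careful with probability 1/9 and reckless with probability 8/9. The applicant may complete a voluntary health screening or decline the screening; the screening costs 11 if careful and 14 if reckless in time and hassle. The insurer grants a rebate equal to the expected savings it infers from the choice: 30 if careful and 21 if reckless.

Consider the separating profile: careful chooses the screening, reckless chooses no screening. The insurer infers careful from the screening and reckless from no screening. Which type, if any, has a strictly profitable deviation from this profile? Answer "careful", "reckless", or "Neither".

The screening pays 30; no screening pays 21.
careful: assigned the screening, nets 30 − 11 = 19; deviating to no screening nets 21.
reckless: assigned no screening, nets 21; deviating to the screening nets 30 − 14 = 16.
The careful type gains 2 by deviating.

careful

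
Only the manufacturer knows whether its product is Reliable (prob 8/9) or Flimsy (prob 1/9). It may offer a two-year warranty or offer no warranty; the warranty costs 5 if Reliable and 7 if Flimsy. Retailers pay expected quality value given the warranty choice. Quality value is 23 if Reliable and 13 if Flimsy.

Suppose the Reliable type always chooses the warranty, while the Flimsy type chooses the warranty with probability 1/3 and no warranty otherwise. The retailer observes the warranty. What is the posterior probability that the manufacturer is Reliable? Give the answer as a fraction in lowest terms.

P(the warranty) = (8/9)·1 + (1/9)·(1/3) = 25/27.
By Bayes' rule, P(Reliable | the warranty) = (8/9) / (25/27) = 24/25.

24/25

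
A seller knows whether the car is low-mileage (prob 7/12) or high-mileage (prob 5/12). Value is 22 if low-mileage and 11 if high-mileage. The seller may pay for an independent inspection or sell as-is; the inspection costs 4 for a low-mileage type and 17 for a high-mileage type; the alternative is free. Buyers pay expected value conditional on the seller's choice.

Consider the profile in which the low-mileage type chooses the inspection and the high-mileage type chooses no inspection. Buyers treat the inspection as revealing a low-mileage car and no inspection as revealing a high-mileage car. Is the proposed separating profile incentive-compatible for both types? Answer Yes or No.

Under these beliefs, the inspection earns price 22 and no inspection earns price 11.
low-mileage: the inspection nets 22 − 4 = 18; no inspection nets 11. low-mileage prefers the inspection.
high-mileage: the inspection nets 22 − 17 = 5; no inspection nets 11. high-mileage prefers no inspection.
Neither type deviates, so the separating profile is an equilibrium.

Yes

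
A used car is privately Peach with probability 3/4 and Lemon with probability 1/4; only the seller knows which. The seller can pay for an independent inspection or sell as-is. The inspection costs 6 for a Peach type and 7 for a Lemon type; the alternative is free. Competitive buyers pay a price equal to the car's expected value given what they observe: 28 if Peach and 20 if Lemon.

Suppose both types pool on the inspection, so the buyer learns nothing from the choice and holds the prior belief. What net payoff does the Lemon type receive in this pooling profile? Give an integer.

Pooled price = 3/4·28 + 1/4·20 = 26.
Lemon pays cost 7 for the inspection, so net payoff = 26 − 7 = 19.

19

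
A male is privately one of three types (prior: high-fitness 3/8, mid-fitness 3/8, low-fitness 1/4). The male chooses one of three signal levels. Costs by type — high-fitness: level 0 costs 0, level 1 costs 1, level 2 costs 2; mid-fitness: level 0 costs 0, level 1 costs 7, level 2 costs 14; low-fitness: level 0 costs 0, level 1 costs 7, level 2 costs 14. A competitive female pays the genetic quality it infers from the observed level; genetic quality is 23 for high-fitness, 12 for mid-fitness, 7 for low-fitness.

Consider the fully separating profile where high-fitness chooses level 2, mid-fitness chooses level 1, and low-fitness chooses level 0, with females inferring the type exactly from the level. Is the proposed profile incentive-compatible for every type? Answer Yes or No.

No

Separating mating payoffs: level 2 → 23, level 1 → 12, level 0 → 7.
high-fitness (assigned level 2): level 0: 7 − 0 = 7; level 1: 12 − 1 = 11; level 2: 23 − 2 = 21. high-fitness stays.
mid-fitness (assigned level 1): level 0: 7 − 0 = 7; level 1: 12 − 7 = 5; level 2: 23 − 14 = 9. mid-fitness prefers level 2.
low-fitness (assigned level 0): level 0: 7 − 0 = 7; level 1: 12 − 7 = 5; level 2: 23 − 14 = 9. low-fitness prefers level 2.
At least one type deviates; the separating profile fails.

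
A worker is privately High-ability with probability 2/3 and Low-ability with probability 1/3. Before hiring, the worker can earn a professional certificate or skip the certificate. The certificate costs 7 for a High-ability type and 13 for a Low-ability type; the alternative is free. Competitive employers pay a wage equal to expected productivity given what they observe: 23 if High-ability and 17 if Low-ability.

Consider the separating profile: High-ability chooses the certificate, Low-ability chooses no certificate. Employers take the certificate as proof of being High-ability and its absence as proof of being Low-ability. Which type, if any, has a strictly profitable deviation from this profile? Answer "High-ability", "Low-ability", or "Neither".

High-ability

The certificate pays 23; no certificate pays 17.
High-ability: assigned the certificate, nets 23 − 7 = 16; deviating to no certificate nets 17.
Low-ability: assigned no certificate, nets 17; deviating to the certificate nets 23 − 13 = 10.
The High-ability type gains 1 by deviating.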